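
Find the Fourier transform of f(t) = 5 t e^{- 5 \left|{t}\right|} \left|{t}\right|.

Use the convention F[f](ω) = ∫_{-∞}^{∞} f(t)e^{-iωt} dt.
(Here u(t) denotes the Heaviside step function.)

F(ω) = \frac{20 i \omega \left(\omega^{2} - 75\right)}{\left(\omega^{2} + 25\right)^{3}}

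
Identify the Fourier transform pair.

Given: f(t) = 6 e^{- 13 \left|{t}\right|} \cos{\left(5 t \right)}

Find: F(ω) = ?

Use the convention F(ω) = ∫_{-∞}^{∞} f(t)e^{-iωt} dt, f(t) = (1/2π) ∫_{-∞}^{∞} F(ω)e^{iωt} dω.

F(ω) = \frac{156 \left(\omega^{2} + 194\right)}{\omega^{4} + 288 \omega^{2} + 37636}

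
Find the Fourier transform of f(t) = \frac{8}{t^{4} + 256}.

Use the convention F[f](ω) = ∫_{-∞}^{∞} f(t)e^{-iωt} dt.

F(ω) = \frac{\pi e^{- 2 \sqrt{2} \left|{\omega}\right|} \sin{\left(2 \sqrt{2} \left|{\omega}\right| + \frac{\pi}{4} \right)}}{8}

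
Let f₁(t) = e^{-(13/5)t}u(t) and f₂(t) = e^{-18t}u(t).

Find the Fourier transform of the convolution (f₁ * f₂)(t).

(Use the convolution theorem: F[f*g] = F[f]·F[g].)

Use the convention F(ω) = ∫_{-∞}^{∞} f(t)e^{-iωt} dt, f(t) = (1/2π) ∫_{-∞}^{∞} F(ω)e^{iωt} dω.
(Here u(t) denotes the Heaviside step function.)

F[f₁*f₂](ω) = \frac{5}{\left(i \omega + 18\right) \left(5 i \omega + 13\right)}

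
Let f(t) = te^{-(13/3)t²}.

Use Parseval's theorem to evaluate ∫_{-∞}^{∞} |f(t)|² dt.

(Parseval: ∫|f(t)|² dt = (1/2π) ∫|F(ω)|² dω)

∫|f(t)|² dt = \frac{3 \sqrt{78} \sqrt{\pi}}{1352}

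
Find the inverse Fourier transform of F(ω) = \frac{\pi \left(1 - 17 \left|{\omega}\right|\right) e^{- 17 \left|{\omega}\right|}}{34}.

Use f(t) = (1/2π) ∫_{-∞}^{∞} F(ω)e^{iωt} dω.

f(t) = \frac{t^{2}}{\left(t^{2} + 289\right)^{2}}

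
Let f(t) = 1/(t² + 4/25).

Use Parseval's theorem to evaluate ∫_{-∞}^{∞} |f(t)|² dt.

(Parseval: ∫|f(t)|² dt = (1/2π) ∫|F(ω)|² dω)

∫|f(t)|² dt = \frac{125 \pi}{16}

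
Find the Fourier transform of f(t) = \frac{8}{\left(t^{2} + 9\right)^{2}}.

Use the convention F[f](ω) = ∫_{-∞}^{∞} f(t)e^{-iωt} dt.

F(ω) = \frac{4 \pi \left(3 \left|{\omega}\right| + 1\right) e^{- 3 \left|{\omega}\right|}}{27}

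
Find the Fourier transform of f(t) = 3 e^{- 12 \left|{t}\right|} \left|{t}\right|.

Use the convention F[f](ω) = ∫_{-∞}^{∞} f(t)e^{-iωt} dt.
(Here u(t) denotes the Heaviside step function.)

F(ω) = \frac{6 \left(144 - \omega^{2}\right)}{\left(\omega^{2} + 144\right)^{2}}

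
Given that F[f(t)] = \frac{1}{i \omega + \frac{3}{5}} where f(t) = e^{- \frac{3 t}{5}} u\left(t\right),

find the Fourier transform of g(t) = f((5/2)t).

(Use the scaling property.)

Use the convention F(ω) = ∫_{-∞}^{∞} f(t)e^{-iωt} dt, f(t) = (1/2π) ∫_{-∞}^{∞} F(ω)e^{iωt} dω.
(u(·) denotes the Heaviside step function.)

F[g](ω) = \frac{2}{2 i \omega + 3}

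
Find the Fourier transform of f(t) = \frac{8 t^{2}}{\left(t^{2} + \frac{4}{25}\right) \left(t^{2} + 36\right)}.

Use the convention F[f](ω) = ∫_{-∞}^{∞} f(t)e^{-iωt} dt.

F(ω) = \frac{75 \pi e^{- 6 \left|{\omega}\right|}}{56} - \frac{5 \pi e^{- \frac{2 \left|{\omega}\right|}{5}}}{56}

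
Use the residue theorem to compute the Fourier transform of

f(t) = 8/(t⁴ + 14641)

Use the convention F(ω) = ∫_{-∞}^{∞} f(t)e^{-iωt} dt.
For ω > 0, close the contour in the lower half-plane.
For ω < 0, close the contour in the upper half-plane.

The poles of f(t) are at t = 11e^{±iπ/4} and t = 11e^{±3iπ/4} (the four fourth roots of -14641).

Let g(z) = f(z)e^{-iωz}; for large |z| the factor e^{-iωz} decays in the lower half-plane when ω > 0 and in the upper half-plane when ω < 0.

Case ω > 0 (lower half-plane, clockwise contour ⇒ F(ω) = -2πi·ΣRes):
  Res_{z = - \frac{11 \sqrt{2}}{2} - \frac{11 \sqrt{2} i}{2}} g(z) = \frac{\sqrt{2} \left(1 + i\right) e^{\frac{11 \sqrt{2} \omega \left(-1 + i\right)}{2}}}{1331}
  Res_{z = \frac{11 \sqrt{2}}{2} - \frac{11 \sqrt{2} i}{2}} g(z) = \frac{\sqrt{2} \left(-1 + i\right) e^{- \frac{11 \sqrt{2} \omega \left(1 + i\right)}{2}}}{1331}
  F(ω) = -2πi·ΣRes = \frac{2 \sqrt{2} \pi \left(\left(1 - i\right) e^{11 \sqrt{2} i \omega} + 1 + i\right) e^{- \frac{11 \sqrt{2} \omega \left(1 + i\right)}{2}}}{1331} = \frac{8 \pi e^{- \frac{11 \sqrt{2} \omega}{2}} \sin{\left(\frac{11 \sqrt{2} \omega}{2} + \frac{\pi}{4} \right)}}{1331}

Case ω < 0 (upper half-plane, counterclockwise contour ⇒ F(ω) = +2πi·ΣRes):
  Res_{z = \frac{11 \sqrt{2}}{2} + \frac{11 \sqrt{2} i}{2}} g(z) = - \frac{\sqrt{2} \left(1 + i\right) e^{\frac{11 \sqrt{2} \omega \left(1 - i\right)}{2}}}{1331}
  Res_{z = - \frac{11 \sqrt{2}}{2} + \frac{11 \sqrt{2} i}{2}} g(z) = \frac{\sqrt{2} \left(1 - i\right) e^{\frac{11 \sqrt{2} \omega \left(1 + i\right)}{2}}}{1331}
  F(ω) = 2πi·ΣRes = - \frac{2 \sqrt{2} i \pi \left(\left(1 + i\right) e^{\frac{11 \sqrt{2} \omega \left(1 - i\right)}{2}} - \left(1 - i\right) e^{\frac{11 \sqrt{2} \omega \left(1 + i\right)}{2}}\right)}{1331} = \frac{8 \pi e^{\frac{11 \sqrt{2} \omega}{2}} \cos{\left(\frac{11 \sqrt{2} \omega}{2} + \frac{\pi}{4} \right)}}{1331}

Both cases combine into a single formula in |ω|:

F(ω) = \frac{8 \pi e^{- \frac{11 \sqrt{2} \left|{\omega}\right|}{2}} \sin{\left(\frac{11 \sqrt{2} \left|{\omega}\right|}{2} + \frac{\pi}{4} \right)}}{1331}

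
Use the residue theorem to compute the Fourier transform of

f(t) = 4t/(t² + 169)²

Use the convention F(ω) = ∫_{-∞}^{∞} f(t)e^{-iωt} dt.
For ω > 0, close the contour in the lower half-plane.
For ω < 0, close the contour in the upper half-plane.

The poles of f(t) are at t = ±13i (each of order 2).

Let g(z) = f(z)e^{-iωz}; for large |z| the factor e^{-iωz} decays in the lower half-plane when ω > 0 and in the upper half-plane when ω < 0.

Case ω > 0 (lower half-plane, clockwise contour ⇒ F(ω) = -2πi·ΣRes):
  Res_{z = - 13 i} g(z) = \frac{\omega e^{- 13 \omega}}{13} (pole of order 2)
  F(ω) = -2πi·ΣRes = - \frac{2 i \pi \omega e^{- 13 \omega}}{13}

Case ω < 0 (upper half-plane, counterclockwise contour ⇒ F(ω) = +2πi·ΣRes):
  Res_{z = 13 i} g(z) = - \frac{\omega e^{13 \omega}}{13} (pole of order 2)
  F(ω) = 2πi·ΣRes = - \frac{2 i \pi \omega e^{13 \omega}}{13}

Both cases combine into a single formula in |ω|:

F(ω) = - \frac{2 i \pi \omega e^{- 13 \left|{\omega}\right|}}{13}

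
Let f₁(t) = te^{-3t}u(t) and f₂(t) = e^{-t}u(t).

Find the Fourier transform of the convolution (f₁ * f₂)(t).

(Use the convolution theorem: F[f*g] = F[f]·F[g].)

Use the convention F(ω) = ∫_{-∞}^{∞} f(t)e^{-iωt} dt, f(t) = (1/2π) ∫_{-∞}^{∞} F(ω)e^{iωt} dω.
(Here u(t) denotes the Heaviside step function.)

F[f₁*f₂](ω) = \frac{1}{\left(i \omega + 1\right) \left(i \omega + 3\right)^{2}}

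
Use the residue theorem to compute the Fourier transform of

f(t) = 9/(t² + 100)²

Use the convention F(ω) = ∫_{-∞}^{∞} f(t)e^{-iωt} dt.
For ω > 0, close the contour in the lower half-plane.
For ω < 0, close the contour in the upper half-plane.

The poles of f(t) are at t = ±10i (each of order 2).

Let g(z) = f(z)e^{-iωz}; for large |z| the factor e^{-iωz} decays in the lower half-plane when ω > 0 and in the upper half-plane when ω < 0.

Case ω > 0 (lower half-plane, clockwise contour ⇒ F(ω) = -2πi·ΣRes):
  Res_{z = - 10 i} g(z) = \frac{9 i \left(10 \omega + 1\right) e^{- 10 \omega}}{4000} (pole of order 2)
  F(ω) = -2πi·ΣRes = \frac{9 \pi \left(10 \omega + 1\right) e^{- 10 \omega}}{2000}

Case ω < 0 (upper half-plane, counterclockwise contour ⇒ F(ω) = +2πi·ΣRes):
  Res_{z = 10 i} g(z) = \frac{9 i \left(10 \omega - 1\right) e^{10 \omega}}{4000} (pole of order 2)
  F(ω) = 2πi·ΣRes = \frac{9 \pi \left(1 - 10 \omega\right) e^{10 \omega}}{2000}

Both cases combine into a single formula in |ω|:

F(ω) = \frac{9 \pi \left(10 \left|{\omega}\right| + 1\right) e^{- 10 \left|{\omega}\right|}}{2000}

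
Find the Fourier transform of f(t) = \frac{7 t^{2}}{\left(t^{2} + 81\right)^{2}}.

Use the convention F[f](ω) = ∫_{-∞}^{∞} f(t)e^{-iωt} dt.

F(ω) = \frac{7 \pi \left(1 - 9 \left|{\omega}\right|\right) e^{- 9 \left|{\omega}\right|}}{18}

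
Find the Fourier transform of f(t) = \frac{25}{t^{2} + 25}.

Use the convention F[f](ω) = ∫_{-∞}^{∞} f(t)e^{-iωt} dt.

F(ω) = 5 \pi e^{- 5 \left|{\omega}\right|}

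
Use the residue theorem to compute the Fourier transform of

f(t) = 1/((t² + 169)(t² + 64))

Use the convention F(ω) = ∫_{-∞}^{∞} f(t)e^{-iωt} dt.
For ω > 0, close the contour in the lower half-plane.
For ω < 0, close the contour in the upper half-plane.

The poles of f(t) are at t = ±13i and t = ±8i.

Let g(z) = f(z)e^{-iωz}; for large |z| the factor e^{-iωz} decays in the lower half-plane when ω > 0 and in the upper half-plane when ω < 0.

Case ω > 0 (lower half-plane, clockwise contour ⇒ F(ω) = -2πi·ΣRes):
  Res_{z = - 13 i} g(z) = - \frac{i e^{- 13 \omega}}{2730}
  Res_{z = - 8 i} g(z) = \frac{i e^{- 8 \omega}}{1680}
  F(ω) = -2πi·ΣRes = \frac{\pi \left(13 e^{5 \omega} - 8\right) e^{- 13 \omega}}{10920}

Case ω < 0 (upper half-plane, counterclockwise contour ⇒ F(ω) = +2πi·ΣRes):
  Res_{z = 13 i} g(z) = \frac{i e^{13 \omega}}{2730}
  Res_{z = 8 i} g(z) = - \frac{i e^{8 \omega}}{1680}
  F(ω) = 2πi·ΣRes = \frac{\pi \left(13 - 8 e^{5 \omega}\right) e^{8 \omega}}{10920}

Both cases combine into a single formula in |ω|:

F(ω) = \frac{\pi \left(13 e^{5 \left|{\omega}\right|} - 8\right) e^{- 13 \left|{\omega}\right|}}{10920}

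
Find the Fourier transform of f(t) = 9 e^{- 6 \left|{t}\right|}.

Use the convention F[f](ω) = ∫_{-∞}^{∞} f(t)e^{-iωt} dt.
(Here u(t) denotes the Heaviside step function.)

F(ω) = \frac{108}{\omega^{2} + 36}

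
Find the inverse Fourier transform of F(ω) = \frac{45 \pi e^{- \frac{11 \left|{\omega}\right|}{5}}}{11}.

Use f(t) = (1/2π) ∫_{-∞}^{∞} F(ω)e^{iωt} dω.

f(t) = \frac{9}{t^{2} + \frac{121}{25}}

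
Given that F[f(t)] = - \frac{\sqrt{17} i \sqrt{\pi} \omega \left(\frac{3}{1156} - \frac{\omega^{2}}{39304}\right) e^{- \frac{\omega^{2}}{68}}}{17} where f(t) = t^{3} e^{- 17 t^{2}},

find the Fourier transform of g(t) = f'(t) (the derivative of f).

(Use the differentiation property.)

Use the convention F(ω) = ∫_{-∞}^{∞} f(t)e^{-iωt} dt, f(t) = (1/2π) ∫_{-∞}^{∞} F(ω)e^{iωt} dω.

F[g](ω) = \frac{\sqrt{17} \sqrt{\pi} \omega^{2} \left(102 - \omega^{2}\right) e^{- \frac{\omega^{2}}{68}}}{668168}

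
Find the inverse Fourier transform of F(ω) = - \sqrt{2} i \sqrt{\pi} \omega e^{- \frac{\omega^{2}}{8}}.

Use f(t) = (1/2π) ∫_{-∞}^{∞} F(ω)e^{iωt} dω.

f(t) = 8 t e^{- 2 t^{2}}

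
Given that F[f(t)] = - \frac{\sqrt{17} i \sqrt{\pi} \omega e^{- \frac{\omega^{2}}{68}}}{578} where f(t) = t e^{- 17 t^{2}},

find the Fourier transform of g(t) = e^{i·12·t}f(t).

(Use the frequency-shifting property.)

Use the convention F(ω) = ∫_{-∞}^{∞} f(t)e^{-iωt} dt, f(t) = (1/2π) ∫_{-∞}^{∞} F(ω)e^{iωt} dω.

F[g](ω) = \frac{\sqrt{17} i \sqrt{\pi} \left(12 - \omega\right) e^{- \frac{\left(\omega - 12\right)^{2}}{68}}}{578}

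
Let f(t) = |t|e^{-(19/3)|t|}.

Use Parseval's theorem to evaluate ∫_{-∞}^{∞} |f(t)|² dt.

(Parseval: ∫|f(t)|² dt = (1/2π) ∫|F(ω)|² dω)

∫|f(t)|² dt = \frac{27}{13718}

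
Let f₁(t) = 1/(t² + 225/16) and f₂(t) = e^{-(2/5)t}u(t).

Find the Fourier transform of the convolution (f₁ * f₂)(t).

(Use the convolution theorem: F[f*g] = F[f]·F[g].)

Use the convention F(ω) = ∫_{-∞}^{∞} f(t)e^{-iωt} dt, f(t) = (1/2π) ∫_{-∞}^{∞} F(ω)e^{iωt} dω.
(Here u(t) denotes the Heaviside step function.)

F[f₁*f₂](ω) = \frac{4 \pi e^{- \frac{15 \left|{\omega}\right|}{4}}}{3 \left(5 i \omega + 2\right)}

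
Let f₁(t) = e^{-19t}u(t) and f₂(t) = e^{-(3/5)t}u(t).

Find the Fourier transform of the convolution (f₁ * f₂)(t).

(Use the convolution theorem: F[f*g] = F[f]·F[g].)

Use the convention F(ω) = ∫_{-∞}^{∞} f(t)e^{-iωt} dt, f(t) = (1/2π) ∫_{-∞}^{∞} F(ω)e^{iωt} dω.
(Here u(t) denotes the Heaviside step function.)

F[f₁*f₂](ω) = \frac{5}{\left(i \omega + 19\right) \left(5 i \omega + 3\right)}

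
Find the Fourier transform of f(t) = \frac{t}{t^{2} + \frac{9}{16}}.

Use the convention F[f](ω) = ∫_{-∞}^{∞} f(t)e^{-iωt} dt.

F(ω) = - i \pi e^{- \frac{3 \left|{\omega}\right|}{4}} \operatorname{sign}{\left(\omega \right)}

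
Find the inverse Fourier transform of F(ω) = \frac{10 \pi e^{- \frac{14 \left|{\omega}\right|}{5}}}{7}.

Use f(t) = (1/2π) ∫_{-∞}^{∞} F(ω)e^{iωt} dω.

f(t) = \frac{4}{t^{2} + \frac{196}{25}}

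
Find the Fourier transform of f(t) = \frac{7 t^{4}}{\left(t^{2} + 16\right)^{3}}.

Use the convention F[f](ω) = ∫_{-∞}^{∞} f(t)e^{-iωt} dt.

F(ω) = \frac{7 \pi \left(16 \omega^{2} - 20 \left|{\omega}\right| + 3\right) e^{- 4 \left|{\omega}\right|}}{32}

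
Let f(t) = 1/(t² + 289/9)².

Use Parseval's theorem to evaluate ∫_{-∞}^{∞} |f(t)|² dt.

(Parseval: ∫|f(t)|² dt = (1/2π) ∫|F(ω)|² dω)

∫|f(t)|² dt = \frac{10935 \pi}{6565418768}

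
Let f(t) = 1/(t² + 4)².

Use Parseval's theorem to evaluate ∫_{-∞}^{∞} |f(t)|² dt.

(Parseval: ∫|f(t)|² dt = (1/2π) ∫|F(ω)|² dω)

∫|f(t)|² dt = \frac{5 \pi}{2048}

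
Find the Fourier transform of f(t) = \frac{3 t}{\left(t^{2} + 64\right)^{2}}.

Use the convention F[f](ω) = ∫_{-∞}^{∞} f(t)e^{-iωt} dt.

F(ω) = - \frac{3 i \pi \omega e^{- 8 \left|{\omega}\right|}}{16}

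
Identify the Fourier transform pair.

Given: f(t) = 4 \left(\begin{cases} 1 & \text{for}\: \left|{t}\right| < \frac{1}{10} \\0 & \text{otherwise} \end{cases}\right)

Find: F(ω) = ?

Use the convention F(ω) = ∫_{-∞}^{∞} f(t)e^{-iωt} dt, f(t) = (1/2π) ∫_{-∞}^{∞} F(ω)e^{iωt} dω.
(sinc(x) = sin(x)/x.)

F(ω) = \frac{4 \operatorname{sinc}{\left(\frac{\omega}{10} \right)}}{5}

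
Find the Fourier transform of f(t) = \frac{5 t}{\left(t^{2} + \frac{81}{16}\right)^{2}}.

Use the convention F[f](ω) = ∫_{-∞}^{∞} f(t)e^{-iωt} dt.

F(ω) = - \frac{10 i \pi \omega e^{- \frac{9 \left|{\omega}\right|}{4}}}{9}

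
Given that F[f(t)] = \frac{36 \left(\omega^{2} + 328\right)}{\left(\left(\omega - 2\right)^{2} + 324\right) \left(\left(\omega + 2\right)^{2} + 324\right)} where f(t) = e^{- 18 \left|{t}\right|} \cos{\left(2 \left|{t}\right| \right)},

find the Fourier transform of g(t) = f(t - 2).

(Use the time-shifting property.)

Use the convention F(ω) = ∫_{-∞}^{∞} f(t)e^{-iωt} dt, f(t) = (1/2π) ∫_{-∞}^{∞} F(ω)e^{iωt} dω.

F[g](ω) = \frac{36 \left(\omega^{2} + 328\right) e^{- 2 i \omega}}{\omega^{4} + 640 \omega^{2} + 107584}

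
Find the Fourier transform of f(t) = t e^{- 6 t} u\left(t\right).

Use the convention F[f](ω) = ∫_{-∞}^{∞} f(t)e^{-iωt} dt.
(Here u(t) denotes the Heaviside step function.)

F(ω) = \frac{1}{\left(i \omega + 6\right)^{2}}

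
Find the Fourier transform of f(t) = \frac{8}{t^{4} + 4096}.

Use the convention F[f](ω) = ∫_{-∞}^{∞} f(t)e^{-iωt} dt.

F(ω) = \frac{\pi e^{- 4 \sqrt{2} \left|{\omega}\right|} \sin{\left(4 \sqrt{2} \left|{\omega}\right| + \frac{\pi}{4} \right)}}{64}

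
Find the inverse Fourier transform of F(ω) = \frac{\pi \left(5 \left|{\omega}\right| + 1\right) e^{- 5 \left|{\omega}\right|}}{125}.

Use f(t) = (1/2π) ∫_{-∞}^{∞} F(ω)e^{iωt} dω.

f(t) = \frac{2}{\left(t^{2} + 25\right)^{2}}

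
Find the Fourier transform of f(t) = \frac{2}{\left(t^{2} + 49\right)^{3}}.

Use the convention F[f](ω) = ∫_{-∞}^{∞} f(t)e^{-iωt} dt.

F(ω) = \frac{\pi \left(49 \omega^{2} + 21 \left|{\omega}\right| + 3\right) e^{- 7 \left|{\omega}\right|}}{67228}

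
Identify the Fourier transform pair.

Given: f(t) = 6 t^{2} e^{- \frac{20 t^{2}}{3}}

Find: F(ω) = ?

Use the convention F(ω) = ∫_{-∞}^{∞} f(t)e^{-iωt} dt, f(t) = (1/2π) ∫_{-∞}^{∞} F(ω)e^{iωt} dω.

F(ω) = \frac{9 \sqrt{15} \sqrt{\pi} \left(40 - 3 \omega^{2}\right) e^{- \frac{3 \omega^{2}}{80}}}{8000}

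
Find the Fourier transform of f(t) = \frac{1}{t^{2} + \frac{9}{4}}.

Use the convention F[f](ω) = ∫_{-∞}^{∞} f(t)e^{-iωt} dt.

F(ω) = \frac{2 \pi e^{- \frac{3 \left|{\omega}\right|}{2}}}{3}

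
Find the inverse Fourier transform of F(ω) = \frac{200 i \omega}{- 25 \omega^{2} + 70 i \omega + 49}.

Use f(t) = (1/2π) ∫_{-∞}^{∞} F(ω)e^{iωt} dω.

f(t) = 8 \left(1 - \frac{7 t}{5}\right) e^{- \frac{7 t}{5}} u\left(t\right)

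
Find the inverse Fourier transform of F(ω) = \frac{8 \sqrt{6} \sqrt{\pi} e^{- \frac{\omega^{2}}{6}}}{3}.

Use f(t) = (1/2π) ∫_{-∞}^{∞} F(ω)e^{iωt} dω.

f(t) = 8 e^{- \frac{3 t^{2}}{2}}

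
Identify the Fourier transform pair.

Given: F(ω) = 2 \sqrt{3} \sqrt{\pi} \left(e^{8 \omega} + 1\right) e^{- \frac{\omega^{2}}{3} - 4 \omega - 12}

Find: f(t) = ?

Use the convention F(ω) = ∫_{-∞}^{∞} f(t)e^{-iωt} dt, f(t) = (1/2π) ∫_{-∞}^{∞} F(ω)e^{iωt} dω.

f(t) = 6 e^{- \frac{3 t^{2}}{4}} \cos{\left(6 t \right)}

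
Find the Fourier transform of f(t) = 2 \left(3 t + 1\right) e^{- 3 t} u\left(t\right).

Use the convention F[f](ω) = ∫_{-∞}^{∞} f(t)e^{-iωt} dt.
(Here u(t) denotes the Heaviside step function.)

F(ω) = \frac{2 \left(- i \omega - 6\right)}{\omega^{2} - 6 i \omega - 9}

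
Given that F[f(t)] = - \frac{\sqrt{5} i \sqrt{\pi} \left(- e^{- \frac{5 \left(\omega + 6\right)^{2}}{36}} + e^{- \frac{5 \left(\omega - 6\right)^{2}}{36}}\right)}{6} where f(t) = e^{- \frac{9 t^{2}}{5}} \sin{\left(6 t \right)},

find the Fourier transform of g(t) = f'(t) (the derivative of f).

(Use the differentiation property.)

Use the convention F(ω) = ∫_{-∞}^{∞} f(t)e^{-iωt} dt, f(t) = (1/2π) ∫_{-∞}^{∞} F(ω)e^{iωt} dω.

F[g](ω) = \frac{\sqrt{5} \sqrt{\pi} \omega \left(e^{\frac{10 \omega}{3}} - 1\right) e^{- \frac{5 \omega^{2}}{36} - \frac{5 \omega}{3} - 5}}{6}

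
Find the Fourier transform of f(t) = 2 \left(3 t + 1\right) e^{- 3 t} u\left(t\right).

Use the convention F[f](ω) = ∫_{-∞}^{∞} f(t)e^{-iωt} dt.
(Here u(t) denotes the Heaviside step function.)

F(ω) = \frac{2 \left(- i \omega - 6\right)}{\omega^{2} - 6 i \omega - 9}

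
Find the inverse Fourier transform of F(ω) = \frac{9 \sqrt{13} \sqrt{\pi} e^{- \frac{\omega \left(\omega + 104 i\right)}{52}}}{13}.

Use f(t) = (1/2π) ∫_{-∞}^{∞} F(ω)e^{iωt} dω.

f(t) = 9 e^{- 13 \left(t - 2\right)^{2}}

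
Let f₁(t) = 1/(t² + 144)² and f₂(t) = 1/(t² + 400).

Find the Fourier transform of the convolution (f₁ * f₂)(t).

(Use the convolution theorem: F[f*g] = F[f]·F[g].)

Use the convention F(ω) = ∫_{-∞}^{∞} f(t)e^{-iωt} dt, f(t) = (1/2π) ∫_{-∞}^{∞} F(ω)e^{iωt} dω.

F[f₁*f₂](ω) = \frac{\pi^{2} \left(12 \left|{\omega}\right| + 1\right) e^{- 32 \left|{\omega}\right|}}{69120}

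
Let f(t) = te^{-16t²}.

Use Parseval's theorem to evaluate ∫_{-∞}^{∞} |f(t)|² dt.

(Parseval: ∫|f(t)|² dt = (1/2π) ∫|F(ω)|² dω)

∫|f(t)|² dt = \frac{\sqrt{2} \sqrt{\pi}}{512}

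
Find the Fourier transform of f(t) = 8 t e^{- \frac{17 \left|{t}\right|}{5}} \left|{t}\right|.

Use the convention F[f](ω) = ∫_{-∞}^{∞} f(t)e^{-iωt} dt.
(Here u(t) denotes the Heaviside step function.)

F(ω) = \frac{20000 i \omega \left(25 \omega^{2} - 867\right)}{\left(25 \omega^{2} + 289\right)^{3}}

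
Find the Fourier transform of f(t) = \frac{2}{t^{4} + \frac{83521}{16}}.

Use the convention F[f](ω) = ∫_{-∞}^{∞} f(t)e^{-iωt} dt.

F(ω) = \frac{16 \pi e^{- \frac{17 \sqrt{2} \left|{\omega}\right|}{4}} \sin{\left(\frac{17 \sqrt{2} \left|{\omega}\right|}{4} + \frac{\pi}{4} \right)}}{4913}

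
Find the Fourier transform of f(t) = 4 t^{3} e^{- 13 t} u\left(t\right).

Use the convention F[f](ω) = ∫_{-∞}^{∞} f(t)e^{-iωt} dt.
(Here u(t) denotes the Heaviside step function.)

F(ω) = \frac{24}{\left(i \omega + 13\right)^{4}}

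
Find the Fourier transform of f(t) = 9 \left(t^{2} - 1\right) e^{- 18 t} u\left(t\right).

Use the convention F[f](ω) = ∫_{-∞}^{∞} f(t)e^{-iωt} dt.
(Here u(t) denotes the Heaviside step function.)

F(ω) = \frac{9 \left(2 i \omega - \left(i \omega + 18\right)^{3} + 36\right)}{\left(i \omega + 18\right)^{4}}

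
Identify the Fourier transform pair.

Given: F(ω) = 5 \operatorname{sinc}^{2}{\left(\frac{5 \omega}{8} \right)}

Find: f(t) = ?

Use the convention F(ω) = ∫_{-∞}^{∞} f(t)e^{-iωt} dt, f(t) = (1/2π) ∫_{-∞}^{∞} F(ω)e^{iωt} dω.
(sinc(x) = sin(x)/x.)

f(t) = 4 \left(\begin{cases} 1 - \frac{4 \left|{t}\right|}{5} & \text{for}\: \left|{t}\right| < \frac{5}{4} \\0 & \text{otherwise} \end{cases}\right)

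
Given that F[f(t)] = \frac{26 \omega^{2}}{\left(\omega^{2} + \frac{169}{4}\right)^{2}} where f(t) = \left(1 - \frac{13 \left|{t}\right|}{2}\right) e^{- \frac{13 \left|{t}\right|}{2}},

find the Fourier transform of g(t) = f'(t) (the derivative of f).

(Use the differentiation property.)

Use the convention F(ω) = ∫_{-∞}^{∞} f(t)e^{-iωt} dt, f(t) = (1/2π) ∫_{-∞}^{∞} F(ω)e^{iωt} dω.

F[g](ω) = \frac{416 i \omega^{3}}{\left(4 \omega^{2} + 169\right)^{2}}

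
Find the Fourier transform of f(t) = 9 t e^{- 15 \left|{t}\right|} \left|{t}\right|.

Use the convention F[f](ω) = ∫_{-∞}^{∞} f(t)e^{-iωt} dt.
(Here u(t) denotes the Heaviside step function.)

F(ω) = \frac{36 i \omega \left(\omega^{2} - 675\right)}{\left(\omega^{2} + 225\right)^{3}}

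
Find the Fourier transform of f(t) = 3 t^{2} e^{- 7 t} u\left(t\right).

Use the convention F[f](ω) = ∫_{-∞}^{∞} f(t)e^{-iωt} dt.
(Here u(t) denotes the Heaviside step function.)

F(ω) = \frac{6}{\left(i \omega + 7\right)^{3}}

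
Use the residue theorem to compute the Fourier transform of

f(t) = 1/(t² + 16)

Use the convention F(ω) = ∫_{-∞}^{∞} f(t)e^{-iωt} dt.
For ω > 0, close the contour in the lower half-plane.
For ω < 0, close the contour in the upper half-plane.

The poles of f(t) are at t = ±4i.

Let g(z) = f(z)e^{-iωz}; for large |z| the factor e^{-iωz} decays in the lower half-plane when ω > 0 and in the upper half-plane when ω < 0.

Case ω > 0 (lower half-plane, clockwise contour ⇒ F(ω) = -2πi·ΣRes):
  Res_{z = - 4 i} g(z) = \frac{i e^{- 4 \omega}}{8}
  F(ω) = -2πi·ΣRes = \frac{\pi e^{- 4 \omega}}{4}

Case ω < 0 (upper half-plane, counterclockwise contour ⇒ F(ω) = +2πi·ΣRes):
  Res_{z = 4 i} g(z) = - \frac{i e^{4 \omega}}{8}
  F(ω) = 2πi·ΣRes = \frac{\pi e^{4 \omega}}{4}

Both cases combine into a single formula in |ω|:

F(ω) = \frac{\pi e^{- 4 \left|{\omega}\right|}}{4}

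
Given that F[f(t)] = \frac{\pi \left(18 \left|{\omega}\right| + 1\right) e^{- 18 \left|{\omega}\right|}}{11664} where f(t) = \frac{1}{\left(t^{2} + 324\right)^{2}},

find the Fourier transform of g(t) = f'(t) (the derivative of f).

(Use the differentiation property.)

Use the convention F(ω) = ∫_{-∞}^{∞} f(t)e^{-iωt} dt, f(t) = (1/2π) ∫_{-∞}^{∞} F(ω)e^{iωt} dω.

F[g](ω) = \frac{i \pi \omega \left(18 \left|{\omega}\right| + 1\right) e^{- 18 \left|{\omega}\right|}}{11664}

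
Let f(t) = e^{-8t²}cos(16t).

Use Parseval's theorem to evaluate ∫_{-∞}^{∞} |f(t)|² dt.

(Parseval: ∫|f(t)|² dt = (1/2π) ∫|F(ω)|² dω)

∫|f(t)|² dt = \frac{\sqrt{\pi} \left(1 + e^{16}\right)}{8 e^{16}}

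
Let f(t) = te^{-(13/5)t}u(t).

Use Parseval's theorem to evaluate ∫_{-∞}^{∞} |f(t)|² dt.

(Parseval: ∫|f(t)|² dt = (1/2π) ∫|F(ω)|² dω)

∫|f(t)|² dt = \frac{125}{8788}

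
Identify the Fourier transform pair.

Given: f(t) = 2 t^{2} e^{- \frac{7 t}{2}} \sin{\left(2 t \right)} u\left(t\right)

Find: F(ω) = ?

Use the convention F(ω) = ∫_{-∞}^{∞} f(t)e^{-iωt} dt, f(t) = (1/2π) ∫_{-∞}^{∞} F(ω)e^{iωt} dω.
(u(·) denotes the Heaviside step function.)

F(ω) = \frac{128 \left(3 \left(2 i \omega + 7\right)^{2} - 16\right)}{\left(\left(2 i \omega + 7\right)^{2} + 16\right)^{3}}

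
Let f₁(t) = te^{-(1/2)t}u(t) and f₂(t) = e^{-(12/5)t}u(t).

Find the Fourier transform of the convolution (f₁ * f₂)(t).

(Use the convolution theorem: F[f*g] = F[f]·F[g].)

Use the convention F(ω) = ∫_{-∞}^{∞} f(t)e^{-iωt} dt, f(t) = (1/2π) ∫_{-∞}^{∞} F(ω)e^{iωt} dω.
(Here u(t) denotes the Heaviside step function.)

F[f₁*f₂](ω) = \frac{20}{\left(2 i \omega + 1\right)^{2} \left(5 i \omega + 12\right)}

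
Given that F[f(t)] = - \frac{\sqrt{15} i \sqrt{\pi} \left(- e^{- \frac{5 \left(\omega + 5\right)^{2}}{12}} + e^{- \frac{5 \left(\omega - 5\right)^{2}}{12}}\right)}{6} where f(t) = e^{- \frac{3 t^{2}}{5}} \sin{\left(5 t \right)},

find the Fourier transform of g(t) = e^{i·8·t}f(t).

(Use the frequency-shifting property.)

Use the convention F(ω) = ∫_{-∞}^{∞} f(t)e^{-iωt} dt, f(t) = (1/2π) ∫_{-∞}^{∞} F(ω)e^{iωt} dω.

F[g](ω) = \frac{\sqrt{15} i \sqrt{\pi} \left(e^{\frac{5 \omega}{2} + \frac{845}{12}} - e^{\frac{65 \omega}{6} + \frac{15}{4}}\right) e^{- \frac{5 \omega^{2}}{12} - \frac{445}{6}}}{6}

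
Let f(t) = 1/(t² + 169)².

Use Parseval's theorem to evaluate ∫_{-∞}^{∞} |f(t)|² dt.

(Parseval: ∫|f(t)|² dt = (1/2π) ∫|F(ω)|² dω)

∫|f(t)|² dt = \frac{5 \pi}{1003976272}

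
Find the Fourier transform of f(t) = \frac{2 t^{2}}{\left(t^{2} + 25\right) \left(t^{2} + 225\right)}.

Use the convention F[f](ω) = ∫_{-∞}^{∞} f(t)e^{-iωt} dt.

F(ω) = \frac{\pi \left(3 - e^{10 \left|{\omega}\right|}\right) e^{- 15 \left|{\omega}\right|}}{20}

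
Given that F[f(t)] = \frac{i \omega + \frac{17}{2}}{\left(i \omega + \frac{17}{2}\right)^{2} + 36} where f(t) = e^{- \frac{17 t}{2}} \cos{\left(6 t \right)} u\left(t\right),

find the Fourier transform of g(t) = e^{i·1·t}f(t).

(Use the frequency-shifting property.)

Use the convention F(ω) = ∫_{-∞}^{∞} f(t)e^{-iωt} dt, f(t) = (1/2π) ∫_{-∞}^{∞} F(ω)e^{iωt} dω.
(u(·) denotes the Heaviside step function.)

F[g](ω) = \frac{2 \left(2 i \left(\omega - 1\right) + 17\right)}{\left(2 i \left(\omega - 1\right) + 17\right)^{2} + 144}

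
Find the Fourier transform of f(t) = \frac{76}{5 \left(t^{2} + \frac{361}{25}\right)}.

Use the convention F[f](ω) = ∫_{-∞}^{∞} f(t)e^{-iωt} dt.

F(ω) = 4 \pi e^{- \frac{19 \left|{\omega}\right|}{5}}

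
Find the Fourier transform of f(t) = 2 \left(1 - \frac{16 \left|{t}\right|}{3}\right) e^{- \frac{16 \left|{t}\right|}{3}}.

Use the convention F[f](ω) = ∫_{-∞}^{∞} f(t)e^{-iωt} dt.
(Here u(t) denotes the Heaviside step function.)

F(ω) = \frac{3456 \omega^{2}}{\left(9 \omega^{2} + 256\right)^{2}}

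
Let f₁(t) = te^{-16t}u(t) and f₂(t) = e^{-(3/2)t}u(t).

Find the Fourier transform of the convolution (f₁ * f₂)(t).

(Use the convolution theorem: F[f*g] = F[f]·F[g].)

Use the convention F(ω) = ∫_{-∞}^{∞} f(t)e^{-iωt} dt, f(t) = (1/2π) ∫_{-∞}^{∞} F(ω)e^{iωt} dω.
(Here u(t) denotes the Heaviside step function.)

F[f₁*f₂](ω) = \frac{2}{\left(i \omega + 16\right)^{2} \left(2 i \omega + 3\right)}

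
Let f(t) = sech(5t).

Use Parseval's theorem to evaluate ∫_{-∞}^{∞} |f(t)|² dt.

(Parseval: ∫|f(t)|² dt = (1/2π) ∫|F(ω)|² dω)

∫|f(t)|² dt = \frac{2}{5}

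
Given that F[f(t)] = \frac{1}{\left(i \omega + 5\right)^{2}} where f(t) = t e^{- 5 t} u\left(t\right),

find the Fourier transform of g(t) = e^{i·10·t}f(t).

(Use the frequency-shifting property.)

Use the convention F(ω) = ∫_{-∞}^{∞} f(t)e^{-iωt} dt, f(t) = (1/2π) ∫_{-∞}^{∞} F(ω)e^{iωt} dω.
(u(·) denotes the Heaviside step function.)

F[g](ω) = \frac{1}{\left(i \left(\omega - 10\right) + 5\right)^{2}}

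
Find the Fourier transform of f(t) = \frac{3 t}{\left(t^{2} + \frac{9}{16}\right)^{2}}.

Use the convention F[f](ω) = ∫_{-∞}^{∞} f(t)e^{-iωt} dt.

F(ω) = - 2 i \pi \omega e^{- \frac{3 \left|{\omega}\right|}{4}}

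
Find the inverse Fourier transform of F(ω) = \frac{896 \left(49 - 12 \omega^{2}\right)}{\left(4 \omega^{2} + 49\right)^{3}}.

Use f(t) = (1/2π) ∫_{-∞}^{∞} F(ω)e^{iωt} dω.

f(t) = 4 t^{2} e^{- \frac{7 \left|{t}\right|}{2}}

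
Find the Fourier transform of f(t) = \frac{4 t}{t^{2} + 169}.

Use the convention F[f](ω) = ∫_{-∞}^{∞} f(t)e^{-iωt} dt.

F(ω) = - 4 i \pi e^{- 13 \left|{\omega}\right|} \operatorname{sign}{\left(\omega \right)}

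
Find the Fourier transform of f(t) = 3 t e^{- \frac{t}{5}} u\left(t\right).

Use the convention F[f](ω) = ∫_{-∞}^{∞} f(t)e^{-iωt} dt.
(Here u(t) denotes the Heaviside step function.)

F(ω) = \frac{75}{\left(5 i \omega + 1\right)^{2}}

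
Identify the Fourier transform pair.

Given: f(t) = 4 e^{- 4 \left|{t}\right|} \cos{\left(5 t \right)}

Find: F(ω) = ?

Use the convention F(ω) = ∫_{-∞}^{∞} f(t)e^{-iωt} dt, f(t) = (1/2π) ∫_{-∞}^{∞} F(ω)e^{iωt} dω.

F(ω) = \frac{32 \left(\omega^{2} + 41\right)}{\omega^{4} - 18 \omega^{2} + 1681}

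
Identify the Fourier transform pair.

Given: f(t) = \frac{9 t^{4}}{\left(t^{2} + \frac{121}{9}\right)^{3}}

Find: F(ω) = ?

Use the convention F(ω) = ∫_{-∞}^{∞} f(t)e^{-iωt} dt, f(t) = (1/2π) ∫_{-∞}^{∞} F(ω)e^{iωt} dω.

F(ω) = \frac{3 \pi \left(121 \omega^{2} - 165 \left|{\omega}\right| + 27\right) e^{- \frac{11 \left|{\omega}\right|}{3}}}{88}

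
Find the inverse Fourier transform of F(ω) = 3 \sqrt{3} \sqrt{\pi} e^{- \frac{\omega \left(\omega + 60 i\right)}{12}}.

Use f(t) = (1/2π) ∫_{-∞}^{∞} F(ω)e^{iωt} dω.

f(t) = 9 e^{- 3 \left(t - 5\right)^{2}}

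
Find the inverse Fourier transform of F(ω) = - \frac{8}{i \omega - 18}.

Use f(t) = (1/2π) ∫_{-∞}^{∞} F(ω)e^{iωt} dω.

f(t) = 8 e^{18 t} u\left(- t\right)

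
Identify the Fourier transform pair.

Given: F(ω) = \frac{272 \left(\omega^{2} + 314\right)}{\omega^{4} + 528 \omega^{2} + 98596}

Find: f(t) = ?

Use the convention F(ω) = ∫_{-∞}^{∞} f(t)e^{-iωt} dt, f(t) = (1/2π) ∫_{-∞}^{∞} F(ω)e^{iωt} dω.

f(t) = 8 e^{- 17 \left|{t}\right|} \cos{\left(5 t \right)}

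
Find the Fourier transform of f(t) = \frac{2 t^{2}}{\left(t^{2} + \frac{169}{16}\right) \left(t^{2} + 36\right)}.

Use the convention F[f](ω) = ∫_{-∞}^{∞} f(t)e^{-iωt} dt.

F(ω) = \frac{192 \pi e^{- 6 \left|{\omega}\right|}}{407} - \frac{104 \pi e^{- \frac{13 \left|{\omega}\right|}{4}}}{407}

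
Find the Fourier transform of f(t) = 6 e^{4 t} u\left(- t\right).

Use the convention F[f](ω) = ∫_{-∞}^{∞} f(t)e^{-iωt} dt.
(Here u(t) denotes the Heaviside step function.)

F(ω) = - \frac{6}{i \omega - 4}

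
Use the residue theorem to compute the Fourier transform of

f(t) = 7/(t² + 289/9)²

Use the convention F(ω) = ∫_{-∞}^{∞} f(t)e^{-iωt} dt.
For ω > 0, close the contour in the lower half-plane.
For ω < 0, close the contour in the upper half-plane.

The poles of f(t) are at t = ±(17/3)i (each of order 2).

Let g(z) = f(z)e^{-iωz}; for large |z| the factor e^{-iωz} decays in the lower half-plane when ω > 0 and in the upper half-plane when ω < 0.

Case ω > 0 (lower half-plane, clockwise contour ⇒ F(ω) = -2πi·ΣRes):
  Res_{z = - \frac{17 i}{3}} g(z) = \frac{63 i \left(17 \omega + 3\right) e^{- \frac{17 \omega}{3}}}{19652} (pole of order 2)
  F(ω) = -2πi·ΣRes = \frac{63 \pi \left(17 \omega + 3\right) e^{- \frac{17 \omega}{3}}}{9826}

Case ω < 0 (upper half-plane, counterclockwise contour ⇒ F(ω) = +2πi·ΣRes):
  Res_{z = \frac{17 i}{3}} g(z) = \frac{63 i \left(17 \omega - 3\right) e^{\frac{17 \omega}{3}}}{19652} (pole of order 2)
  F(ω) = 2πi·ΣRes = \frac{63 \pi \left(3 - 17 \omega\right) e^{\frac{17 \omega}{3}}}{9826}

Both cases combine into a single formula in |ω|:

F(ω) = \frac{63 \pi \left(17 \left|{\omega}\right| + 3\right) e^{- \frac{17 \left|{\omega}\right|}{3}}}{9826}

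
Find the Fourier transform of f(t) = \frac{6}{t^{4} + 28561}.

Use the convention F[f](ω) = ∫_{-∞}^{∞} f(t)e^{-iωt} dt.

F(ω) = \frac{6 \pi e^{- \frac{13 \sqrt{2} \left|{\omega}\right|}{2}} \sin{\left(\frac{13 \sqrt{2} \left|{\omega}\right|}{2} + \frac{\pi}{4} \right)}}{2197}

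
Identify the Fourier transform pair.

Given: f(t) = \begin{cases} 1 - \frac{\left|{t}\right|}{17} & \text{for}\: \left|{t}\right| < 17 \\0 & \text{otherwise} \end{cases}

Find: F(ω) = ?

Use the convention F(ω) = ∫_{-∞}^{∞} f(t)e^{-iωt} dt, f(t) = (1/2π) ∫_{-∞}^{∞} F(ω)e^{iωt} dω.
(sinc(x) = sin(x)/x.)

F(ω) = 17 \operatorname{sinc}^{2}{\left(\frac{17 \omega}{2} \right)}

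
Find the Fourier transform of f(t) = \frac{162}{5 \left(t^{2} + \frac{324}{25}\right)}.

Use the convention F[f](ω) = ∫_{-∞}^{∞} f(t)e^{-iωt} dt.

F(ω) = 9 \pi e^{- \frac{18 \left|{\omega}\right|}{5}}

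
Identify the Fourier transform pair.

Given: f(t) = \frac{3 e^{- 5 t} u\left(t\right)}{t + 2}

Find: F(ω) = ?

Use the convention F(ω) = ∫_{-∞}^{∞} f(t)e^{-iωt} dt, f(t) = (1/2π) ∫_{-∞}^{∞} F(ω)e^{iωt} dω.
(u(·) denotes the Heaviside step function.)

F(ω) = 3 e^{2 i \omega + 10} \operatorname{E}_{1}\left(2 i \omega + 10\right)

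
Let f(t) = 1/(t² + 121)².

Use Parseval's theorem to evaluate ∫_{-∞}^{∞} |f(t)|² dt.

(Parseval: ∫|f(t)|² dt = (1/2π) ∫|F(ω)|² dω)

∫|f(t)|² dt = \frac{5 \pi}{311794736}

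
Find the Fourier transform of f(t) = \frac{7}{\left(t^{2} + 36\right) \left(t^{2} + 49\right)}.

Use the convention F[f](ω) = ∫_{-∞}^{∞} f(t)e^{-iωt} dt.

F(ω) = \frac{\pi \left(7 e^{\left|{\omega}\right|} - 6\right) e^{- 7 \left|{\omega}\right|}}{78}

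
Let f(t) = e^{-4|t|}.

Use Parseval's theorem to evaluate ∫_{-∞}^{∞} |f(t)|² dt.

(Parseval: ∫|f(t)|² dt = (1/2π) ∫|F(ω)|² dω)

∫|f(t)|² dt = \frac{1}{4}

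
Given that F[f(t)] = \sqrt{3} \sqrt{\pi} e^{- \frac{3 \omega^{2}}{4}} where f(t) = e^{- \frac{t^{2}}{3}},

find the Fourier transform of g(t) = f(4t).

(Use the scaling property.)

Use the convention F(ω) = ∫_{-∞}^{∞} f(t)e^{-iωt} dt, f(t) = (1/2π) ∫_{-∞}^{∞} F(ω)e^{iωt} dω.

F[g](ω) = \frac{\sqrt{3} \sqrt{\pi} e^{- \frac{3 \omega^{2}}{64}}}{4}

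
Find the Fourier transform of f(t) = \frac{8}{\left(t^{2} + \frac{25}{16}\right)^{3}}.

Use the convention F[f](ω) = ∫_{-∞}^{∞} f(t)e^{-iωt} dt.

F(ω) = \frac{64 \pi \left(25 \omega^{2} + 60 \left|{\omega}\right| + 48\right) e^{- \frac{5 \left|{\omega}\right|}{4}}}{3125}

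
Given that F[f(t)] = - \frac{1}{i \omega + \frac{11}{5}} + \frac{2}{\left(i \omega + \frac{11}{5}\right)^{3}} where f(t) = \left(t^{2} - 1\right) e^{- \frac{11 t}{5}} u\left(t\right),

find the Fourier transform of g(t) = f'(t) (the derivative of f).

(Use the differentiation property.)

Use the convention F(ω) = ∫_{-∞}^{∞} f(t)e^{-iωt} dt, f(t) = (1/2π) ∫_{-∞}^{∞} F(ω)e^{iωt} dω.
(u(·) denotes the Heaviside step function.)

F[g](ω) = \frac{5 i \omega \left(250 i \omega - \left(5 i \omega + 11\right)^{3} + 550\right)}{\left(5 i \omega + 11\right)^{4}}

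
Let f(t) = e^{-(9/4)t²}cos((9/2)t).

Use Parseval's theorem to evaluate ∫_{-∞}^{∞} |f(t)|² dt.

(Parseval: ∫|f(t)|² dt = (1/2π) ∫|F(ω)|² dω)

∫|f(t)|² dt = \frac{\sqrt{2} \sqrt{\pi} \left(1 + e^{\frac{9}{2}}\right)}{6 e^{\frac{9}{2}}}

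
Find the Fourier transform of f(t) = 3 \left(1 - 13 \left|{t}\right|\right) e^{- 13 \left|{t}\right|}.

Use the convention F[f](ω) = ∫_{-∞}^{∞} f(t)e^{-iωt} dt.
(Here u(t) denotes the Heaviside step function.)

F(ω) = \frac{156 \omega^{2}}{\left(\omega^{2} + 169\right)^{2}}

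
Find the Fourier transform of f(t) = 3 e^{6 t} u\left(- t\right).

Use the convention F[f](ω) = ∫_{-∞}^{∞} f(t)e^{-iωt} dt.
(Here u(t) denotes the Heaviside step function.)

F(ω) = - \frac{3}{i \omega - 6}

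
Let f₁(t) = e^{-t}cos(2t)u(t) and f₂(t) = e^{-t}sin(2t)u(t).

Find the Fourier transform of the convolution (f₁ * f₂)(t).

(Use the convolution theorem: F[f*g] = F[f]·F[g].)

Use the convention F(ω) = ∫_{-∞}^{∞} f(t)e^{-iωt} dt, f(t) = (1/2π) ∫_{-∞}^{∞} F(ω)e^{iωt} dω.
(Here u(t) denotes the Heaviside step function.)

F[f₁*f₂](ω) = \frac{2 \left(i \omega + 1\right)}{\left(\left(i \omega + 1\right)^{2} + 4\right)^{2}}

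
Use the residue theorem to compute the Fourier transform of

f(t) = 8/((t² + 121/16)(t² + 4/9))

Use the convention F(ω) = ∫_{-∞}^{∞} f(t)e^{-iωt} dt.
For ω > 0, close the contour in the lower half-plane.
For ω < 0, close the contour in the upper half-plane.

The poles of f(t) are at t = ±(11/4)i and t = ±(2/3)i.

Let g(z) = f(z)e^{-iωz}; for large |z| the factor e^{-iωz} decays in the lower half-plane when ω > 0 and in the upper half-plane when ω < 0.

Case ω > 0 (lower half-plane, clockwise contour ⇒ F(ω) = -2πi·ΣRes):
  Res_{z = - \frac{11 i}{4}} g(z) = - \frac{2304 i e^{- \frac{11 \omega}{4}}}{11275}
  Res_{z = - \frac{2 i}{3}} g(z) = \frac{864 i e^{- \frac{2 \omega}{3}}}{1025}
  F(ω) = -2πi·ΣRes = \frac{1728 \pi e^{- \frac{2 \omega}{3}}}{1025} - \frac{4608 \pi e^{- \frac{11 \omega}{4}}}{11275}

Case ω < 0 (upper half-plane, counterclockwise contour ⇒ F(ω) = +2πi·ΣRes):
  Res_{z = \frac{11 i}{4}} g(z) = \frac{2304 i e^{\frac{11 \omega}{4}}}{11275}
  Res_{z = \frac{2 i}{3}} g(z) = - \frac{864 i e^{\frac{2 \omega}{3}}}{1025}
  F(ω) = 2πi·ΣRes = \frac{576 \pi \left(- 8 e^{\frac{11 \omega}{4}} + 33 e^{\frac{2 \omega}{3}}\right)}{11275}

Both cases combine into a single formula in |ω|:

F(ω) = \frac{1728 \pi e^{- \frac{2 \left|{\omega}\right|}{3}}}{1025} - \frac{4608 \pi e^{- \frac{11 \left|{\omega}\right|}{4}}}{11275}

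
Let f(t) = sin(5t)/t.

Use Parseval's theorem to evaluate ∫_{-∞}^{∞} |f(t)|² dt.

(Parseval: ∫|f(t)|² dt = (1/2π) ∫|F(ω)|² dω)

∫|f(t)|² dt = 5 \pi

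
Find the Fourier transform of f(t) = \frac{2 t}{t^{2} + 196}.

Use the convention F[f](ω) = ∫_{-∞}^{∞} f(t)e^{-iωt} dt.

F(ω) = - 2 i \pi e^{- 14 \left|{\omega}\right|} \operatorname{sign}{\left(\omega \right)}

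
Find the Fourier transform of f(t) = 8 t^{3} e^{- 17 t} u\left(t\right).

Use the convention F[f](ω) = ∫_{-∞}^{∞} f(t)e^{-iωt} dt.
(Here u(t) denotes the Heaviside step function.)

F(ω) = \frac{48}{\left(i \omega + 17\right)^{4}}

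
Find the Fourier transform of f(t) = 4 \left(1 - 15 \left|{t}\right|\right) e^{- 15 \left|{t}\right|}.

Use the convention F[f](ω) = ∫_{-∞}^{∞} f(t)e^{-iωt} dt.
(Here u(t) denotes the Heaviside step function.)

F(ω) = \frac{240 \omega^{2}}{\left(\omega^{2} + 225\right)^{2}}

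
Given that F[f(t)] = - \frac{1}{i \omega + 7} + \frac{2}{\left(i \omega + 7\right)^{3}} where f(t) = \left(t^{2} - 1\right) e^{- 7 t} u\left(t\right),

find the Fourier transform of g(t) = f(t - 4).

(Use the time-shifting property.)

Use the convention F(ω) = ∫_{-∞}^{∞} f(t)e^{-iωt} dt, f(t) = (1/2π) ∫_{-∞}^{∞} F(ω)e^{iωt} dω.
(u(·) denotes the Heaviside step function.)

F[g](ω) = \frac{\left(2 i \omega - \left(i \omega + 7\right)^{3} + 14\right) e^{- 4 i \omega}}{\left(i \omega + 7\right)^{4}}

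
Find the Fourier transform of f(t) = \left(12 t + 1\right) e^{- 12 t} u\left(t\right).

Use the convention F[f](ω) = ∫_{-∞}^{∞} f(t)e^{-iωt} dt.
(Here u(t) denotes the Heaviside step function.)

F(ω) = \frac{- i \omega - 24}{\omega^{2} - 24 i \omega - 144}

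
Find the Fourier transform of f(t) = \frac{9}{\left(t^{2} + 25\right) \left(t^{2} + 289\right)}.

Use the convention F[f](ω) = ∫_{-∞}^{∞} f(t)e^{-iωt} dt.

F(ω) = \frac{3 \pi \left(17 e^{12 \left|{\omega}\right|} - 5\right) e^{- 17 \left|{\omega}\right|}}{7480}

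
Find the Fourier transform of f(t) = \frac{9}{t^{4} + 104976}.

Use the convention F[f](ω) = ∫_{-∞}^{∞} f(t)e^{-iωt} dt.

F(ω) = \frac{\pi e^{- 9 \sqrt{2} \left|{\omega}\right|} \sin{\left(9 \sqrt{2} \left|{\omega}\right| + \frac{\pi}{4} \right)}}{648}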